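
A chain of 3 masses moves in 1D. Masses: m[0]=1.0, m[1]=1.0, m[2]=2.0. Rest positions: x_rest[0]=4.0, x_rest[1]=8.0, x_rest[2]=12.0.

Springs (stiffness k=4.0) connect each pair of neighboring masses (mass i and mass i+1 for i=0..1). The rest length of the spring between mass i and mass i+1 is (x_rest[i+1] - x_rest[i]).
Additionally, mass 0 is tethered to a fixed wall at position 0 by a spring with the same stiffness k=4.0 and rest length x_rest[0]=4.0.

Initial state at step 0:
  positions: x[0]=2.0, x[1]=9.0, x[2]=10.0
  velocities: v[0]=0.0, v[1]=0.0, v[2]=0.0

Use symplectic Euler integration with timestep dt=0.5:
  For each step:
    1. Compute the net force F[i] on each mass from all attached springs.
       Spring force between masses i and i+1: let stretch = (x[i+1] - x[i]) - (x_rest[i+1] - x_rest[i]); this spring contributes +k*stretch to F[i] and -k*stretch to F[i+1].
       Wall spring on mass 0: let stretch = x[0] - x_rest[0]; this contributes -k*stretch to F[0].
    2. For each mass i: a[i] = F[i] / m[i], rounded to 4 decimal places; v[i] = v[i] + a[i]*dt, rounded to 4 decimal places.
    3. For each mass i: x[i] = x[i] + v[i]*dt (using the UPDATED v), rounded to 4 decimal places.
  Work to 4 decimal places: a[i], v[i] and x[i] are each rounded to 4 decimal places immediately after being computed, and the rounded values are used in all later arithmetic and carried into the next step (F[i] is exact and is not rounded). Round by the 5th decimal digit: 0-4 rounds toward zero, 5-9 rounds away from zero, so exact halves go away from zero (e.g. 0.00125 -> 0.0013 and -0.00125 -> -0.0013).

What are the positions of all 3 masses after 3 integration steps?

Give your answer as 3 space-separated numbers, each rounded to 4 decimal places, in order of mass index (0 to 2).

Step 0: x=[2.0000 9.0000 10.0000] v=[0.0000 0.0000 0.0000]
Step 1: x=[7.0000 3.0000 11.5000] v=[10.0000 -12.0000 3.0000]
Step 2: x=[1.0000 9.5000 10.7500] v=[-12.0000 13.0000 -1.5000]
Step 3: x=[2.5000 8.7500 11.3750] v=[3.0000 -1.5000 1.2500]

Answer: 2.5000 8.7500 11.3750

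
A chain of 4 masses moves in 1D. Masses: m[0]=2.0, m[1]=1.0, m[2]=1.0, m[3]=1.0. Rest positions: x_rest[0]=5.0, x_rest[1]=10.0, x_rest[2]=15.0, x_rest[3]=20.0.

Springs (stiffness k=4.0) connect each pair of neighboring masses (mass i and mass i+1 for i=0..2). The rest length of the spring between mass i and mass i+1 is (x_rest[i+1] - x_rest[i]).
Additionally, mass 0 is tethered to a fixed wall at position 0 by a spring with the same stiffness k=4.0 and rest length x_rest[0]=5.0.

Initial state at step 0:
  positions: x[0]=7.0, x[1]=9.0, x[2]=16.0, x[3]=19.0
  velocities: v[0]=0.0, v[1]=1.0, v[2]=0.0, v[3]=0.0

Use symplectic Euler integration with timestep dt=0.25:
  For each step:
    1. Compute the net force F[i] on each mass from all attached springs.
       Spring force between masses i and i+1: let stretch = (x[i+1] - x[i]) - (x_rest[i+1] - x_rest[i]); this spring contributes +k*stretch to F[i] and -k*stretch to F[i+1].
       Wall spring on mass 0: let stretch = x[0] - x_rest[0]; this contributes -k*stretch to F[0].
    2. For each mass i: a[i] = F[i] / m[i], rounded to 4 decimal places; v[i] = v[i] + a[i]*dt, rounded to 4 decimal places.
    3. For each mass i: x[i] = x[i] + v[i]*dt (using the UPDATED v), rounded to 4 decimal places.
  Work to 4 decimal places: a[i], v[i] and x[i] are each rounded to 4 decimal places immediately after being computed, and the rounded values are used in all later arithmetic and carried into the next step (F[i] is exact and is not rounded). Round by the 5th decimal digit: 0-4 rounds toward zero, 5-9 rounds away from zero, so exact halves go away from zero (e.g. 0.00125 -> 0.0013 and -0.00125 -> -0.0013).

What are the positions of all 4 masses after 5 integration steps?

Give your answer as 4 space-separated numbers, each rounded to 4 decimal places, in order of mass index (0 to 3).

Step 0: x=[7.0000 9.0000 16.0000 19.0000] v=[0.0000 1.0000 0.0000 0.0000]
Step 1: x=[6.3750 10.5000 15.0000 19.5000] v=[-2.5000 6.0000 -4.0000 2.0000]
Step 2: x=[5.4688 12.0938 14.0000 20.1250] v=[-3.6250 6.3750 -4.0000 2.5000]
Step 3: x=[4.7071 12.5079 14.0547 20.4688] v=[-3.0469 1.6562 0.2188 1.3750]
Step 4: x=[4.3321 11.3585 15.3262 20.4590] v=[-1.5001 -4.5978 5.0861 -0.0391]
Step 5: x=[4.2939 9.4444 16.8890 20.4160] v=[-0.1530 -7.6565 6.2512 -0.1719]

Answer: 4.2939 9.4444 16.8890 20.4160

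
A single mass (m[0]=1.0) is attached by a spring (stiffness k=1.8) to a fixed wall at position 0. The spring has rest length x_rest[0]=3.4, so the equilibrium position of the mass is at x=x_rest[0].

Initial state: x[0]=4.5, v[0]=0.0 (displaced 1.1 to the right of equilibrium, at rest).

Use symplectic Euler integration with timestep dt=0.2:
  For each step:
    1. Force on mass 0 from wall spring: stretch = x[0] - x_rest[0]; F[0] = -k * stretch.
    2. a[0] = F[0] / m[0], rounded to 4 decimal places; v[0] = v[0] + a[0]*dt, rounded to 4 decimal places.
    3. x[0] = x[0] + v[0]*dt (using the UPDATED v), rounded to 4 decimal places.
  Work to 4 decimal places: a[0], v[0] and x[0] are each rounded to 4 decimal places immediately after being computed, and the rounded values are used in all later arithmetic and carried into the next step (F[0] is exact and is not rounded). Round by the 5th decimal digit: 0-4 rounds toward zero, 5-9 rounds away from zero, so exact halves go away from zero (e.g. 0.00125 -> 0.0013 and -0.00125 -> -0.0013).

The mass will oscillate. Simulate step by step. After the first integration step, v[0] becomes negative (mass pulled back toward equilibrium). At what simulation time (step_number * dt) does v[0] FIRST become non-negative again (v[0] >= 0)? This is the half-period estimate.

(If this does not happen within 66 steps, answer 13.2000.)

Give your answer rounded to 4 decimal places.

Step 0: x=[4.5000] v=[0.0000]
Step 1: x=[4.4208] v=[-0.3960]
Step 2: x=[4.2681] v=[-0.7635]
Step 3: x=[4.0529] v=[-1.0760]
Step 4: x=[3.7907] v=[-1.3110]
Step 5: x=[3.5004] v=[-1.4517]
Step 6: x=[3.2028] v=[-1.4878]
Step 7: x=[2.9194] v=[-1.4168]
Step 8: x=[2.6706] v=[-1.2438]
Step 9: x=[2.4744] v=[-0.9812]
Step 10: x=[2.3448] v=[-0.6480]
Step 11: x=[2.2912] v=[-0.2681]
Step 12: x=[2.3174] v=[0.1311]
First v>=0 after going negative at step 12, time=2.4000

Answer: 2.4000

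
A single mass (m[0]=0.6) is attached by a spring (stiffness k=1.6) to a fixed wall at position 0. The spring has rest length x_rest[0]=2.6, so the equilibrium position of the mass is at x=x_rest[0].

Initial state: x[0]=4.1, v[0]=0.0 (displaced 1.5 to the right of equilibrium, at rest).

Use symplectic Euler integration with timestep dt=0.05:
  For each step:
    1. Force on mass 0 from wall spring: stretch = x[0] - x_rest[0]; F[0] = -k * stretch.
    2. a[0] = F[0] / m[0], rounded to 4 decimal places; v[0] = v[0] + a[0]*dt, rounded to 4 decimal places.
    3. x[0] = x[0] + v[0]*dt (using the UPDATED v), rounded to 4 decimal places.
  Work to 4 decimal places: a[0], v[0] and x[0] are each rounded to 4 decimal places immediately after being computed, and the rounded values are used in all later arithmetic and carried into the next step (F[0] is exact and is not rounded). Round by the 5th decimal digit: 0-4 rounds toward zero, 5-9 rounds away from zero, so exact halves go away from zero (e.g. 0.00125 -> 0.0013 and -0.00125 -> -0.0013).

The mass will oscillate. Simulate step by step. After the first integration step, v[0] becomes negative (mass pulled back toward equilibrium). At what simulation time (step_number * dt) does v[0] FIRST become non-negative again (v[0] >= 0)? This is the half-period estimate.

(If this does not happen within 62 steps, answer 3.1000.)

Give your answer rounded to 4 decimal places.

Step 0: x=[4.1000] v=[0.0000]
Step 1: x=[4.0900] v=[-0.2000]
Step 2: x=[4.0701] v=[-0.3987]
Step 3: x=[4.0404] v=[-0.5947]
Step 4: x=[4.0011] v=[-0.7868]
Step 5: x=[3.9524] v=[-0.9736]
Step 6: x=[3.8947] v=[-1.1539]
Step 7: x=[3.8284] v=[-1.3265]
Step 8: x=[3.7539] v=[-1.4903]
Step 9: x=[3.6717] v=[-1.6442]
Step 10: x=[3.5823] v=[-1.7871]
Step 11: x=[3.4864] v=[-1.9181]
Step 12: x=[3.3846] v=[-2.0363]
Step 13: x=[3.2776] v=[-2.1409]
Step 14: x=[3.1660] v=[-2.2312]
Step 15: x=[3.0507] v=[-2.3067]
Step 16: x=[2.9324] v=[-2.3668]
Step 17: x=[2.8118] v=[-2.4111]
Step 18: x=[2.6898] v=[-2.4393]
Step 19: x=[2.5672] v=[-2.4513]
Step 20: x=[2.4449] v=[-2.4469]
Step 21: x=[2.3236] v=[-2.4262]
Step 22: x=[2.2041] v=[-2.3893]
Step 23: x=[2.0873] v=[-2.3365]
Step 24: x=[1.9739] v=[-2.2681]
Step 25: x=[1.8647] v=[-2.1846]
Step 26: x=[1.7604] v=[-2.0866]
Step 27: x=[1.6617] v=[-1.9747]
Step 28: x=[1.5692] v=[-1.8496]
Step 29: x=[1.4836] v=[-1.7122]
Step 30: x=[1.4054] v=[-1.5633]
Step 31: x=[1.3352] v=[-1.4040]
Step 32: x=[1.2734] v=[-1.2354]
Step 33: x=[1.2205] v=[-1.0585]
Step 34: x=[1.1768] v=[-0.8746]
Step 35: x=[1.1426] v=[-0.6848]
Step 36: x=[1.1181] v=[-0.4905]
Step 37: x=[1.1035] v=[-0.2929]
Step 38: x=[1.0988] v=[-0.0934]
Step 39: x=[1.1041] v=[0.1068]
First v>=0 after going negative at step 39, time=1.9500

Answer: 1.9500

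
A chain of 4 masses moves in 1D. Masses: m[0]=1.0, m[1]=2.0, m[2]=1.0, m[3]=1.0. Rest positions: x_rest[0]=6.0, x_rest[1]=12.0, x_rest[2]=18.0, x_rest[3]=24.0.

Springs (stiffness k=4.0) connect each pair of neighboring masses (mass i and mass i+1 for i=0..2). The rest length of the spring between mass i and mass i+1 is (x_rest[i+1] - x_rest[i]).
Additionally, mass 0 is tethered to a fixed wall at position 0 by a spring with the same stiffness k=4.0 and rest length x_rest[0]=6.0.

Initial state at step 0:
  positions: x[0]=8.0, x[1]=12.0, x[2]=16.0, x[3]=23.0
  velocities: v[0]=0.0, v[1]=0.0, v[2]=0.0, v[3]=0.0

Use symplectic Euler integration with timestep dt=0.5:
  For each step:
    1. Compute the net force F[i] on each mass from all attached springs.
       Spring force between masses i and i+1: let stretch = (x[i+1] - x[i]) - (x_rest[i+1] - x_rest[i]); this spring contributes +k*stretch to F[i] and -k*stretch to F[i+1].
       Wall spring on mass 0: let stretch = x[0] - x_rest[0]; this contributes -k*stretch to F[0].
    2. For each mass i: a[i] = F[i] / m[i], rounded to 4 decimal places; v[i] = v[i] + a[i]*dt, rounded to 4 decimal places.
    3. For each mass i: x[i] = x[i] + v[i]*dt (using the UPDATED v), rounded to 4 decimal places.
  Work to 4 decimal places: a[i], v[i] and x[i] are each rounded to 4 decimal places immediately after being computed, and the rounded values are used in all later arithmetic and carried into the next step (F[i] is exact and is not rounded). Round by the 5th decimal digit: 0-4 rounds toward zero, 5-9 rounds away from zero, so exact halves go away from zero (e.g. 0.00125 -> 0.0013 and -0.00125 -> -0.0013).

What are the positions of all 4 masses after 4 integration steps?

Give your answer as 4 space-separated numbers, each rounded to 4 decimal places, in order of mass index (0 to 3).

Answer: 6.5000 11.0000 18.5000 24.5000

Derivation:
Step 0: x=[8.0000 12.0000 16.0000 23.0000] v=[0.0000 0.0000 0.0000 0.0000]
Step 1: x=[4.0000 12.0000 19.0000 22.0000] v=[-8.0000 0.0000 6.0000 -2.0000]
Step 2: x=[4.0000 11.5000 18.0000 24.0000] v=[0.0000 -1.0000 -2.0000 4.0000]
Step 3: x=[7.5000 10.5000 16.5000 26.0000] v=[7.0000 -2.0000 -3.0000 4.0000]
Step 4: x=[6.5000 11.0000 18.5000 24.5000] v=[-2.0000 1.0000 4.0000 -3.0000]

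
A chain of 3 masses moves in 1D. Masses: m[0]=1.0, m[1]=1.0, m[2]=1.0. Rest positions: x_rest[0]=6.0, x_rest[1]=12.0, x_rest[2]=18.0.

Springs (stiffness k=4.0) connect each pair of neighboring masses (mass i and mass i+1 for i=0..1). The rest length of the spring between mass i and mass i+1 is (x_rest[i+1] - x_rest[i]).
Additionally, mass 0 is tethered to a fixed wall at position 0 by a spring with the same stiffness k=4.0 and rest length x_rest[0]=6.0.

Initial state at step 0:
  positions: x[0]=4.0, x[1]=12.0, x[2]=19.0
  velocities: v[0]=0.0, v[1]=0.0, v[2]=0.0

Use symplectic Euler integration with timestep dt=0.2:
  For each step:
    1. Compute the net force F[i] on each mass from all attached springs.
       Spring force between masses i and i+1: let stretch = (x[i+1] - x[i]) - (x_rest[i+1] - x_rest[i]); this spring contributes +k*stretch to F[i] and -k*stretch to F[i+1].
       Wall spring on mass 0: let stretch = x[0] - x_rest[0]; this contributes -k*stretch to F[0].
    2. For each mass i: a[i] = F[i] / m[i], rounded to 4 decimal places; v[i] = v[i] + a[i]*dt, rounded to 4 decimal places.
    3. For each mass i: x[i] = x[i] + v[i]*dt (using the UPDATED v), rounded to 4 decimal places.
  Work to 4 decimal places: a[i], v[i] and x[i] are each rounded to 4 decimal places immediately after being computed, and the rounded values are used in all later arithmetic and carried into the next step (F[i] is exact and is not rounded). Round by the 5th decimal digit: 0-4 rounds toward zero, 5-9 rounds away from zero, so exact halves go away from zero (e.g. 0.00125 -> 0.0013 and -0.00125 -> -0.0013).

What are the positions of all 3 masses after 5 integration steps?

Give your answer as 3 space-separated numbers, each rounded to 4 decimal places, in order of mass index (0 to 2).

Step 0: x=[4.0000 12.0000 19.0000] v=[0.0000 0.0000 0.0000]
Step 1: x=[4.6400 11.8400 18.8400] v=[3.2000 -0.8000 -0.8000]
Step 2: x=[5.6896 11.6480 18.5200] v=[5.2480 -0.9600 -1.6000]
Step 3: x=[6.7822 11.6022 18.0605] v=[5.4630 -0.2291 -2.2976]
Step 4: x=[7.5608 11.8185 17.5277] v=[3.8932 1.0815 -2.6642]
Step 5: x=[7.8109 12.2670 17.0414] v=[1.2507 2.2427 -2.4316]

Answer: 7.8109 12.2670 17.0414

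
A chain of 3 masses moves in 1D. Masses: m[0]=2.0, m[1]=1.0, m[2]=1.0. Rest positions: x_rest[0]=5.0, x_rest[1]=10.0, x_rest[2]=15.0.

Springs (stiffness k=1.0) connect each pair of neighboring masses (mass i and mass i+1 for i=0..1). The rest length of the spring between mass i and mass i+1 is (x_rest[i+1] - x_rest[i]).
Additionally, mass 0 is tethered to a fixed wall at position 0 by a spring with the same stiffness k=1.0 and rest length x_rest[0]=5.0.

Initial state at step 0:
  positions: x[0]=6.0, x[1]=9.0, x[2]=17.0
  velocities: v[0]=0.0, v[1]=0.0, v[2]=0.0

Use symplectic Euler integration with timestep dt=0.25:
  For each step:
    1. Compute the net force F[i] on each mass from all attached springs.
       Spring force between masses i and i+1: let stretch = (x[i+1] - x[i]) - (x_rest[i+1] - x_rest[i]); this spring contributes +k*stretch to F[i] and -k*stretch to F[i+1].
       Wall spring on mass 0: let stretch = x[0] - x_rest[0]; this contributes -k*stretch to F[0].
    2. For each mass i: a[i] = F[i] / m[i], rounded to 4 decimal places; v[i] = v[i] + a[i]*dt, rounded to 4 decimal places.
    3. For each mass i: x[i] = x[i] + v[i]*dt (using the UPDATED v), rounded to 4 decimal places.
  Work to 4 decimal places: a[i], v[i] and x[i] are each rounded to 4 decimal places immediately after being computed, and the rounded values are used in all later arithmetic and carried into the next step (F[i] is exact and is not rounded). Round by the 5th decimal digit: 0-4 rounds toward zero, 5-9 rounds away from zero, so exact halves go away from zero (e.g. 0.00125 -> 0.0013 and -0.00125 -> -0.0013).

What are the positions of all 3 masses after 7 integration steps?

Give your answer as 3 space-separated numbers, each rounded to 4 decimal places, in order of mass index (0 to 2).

Answer: 4.8416 12.4439 14.6830

Derivation:
Step 0: x=[6.0000 9.0000 17.0000] v=[0.0000 0.0000 0.0000]
Step 1: x=[5.9063 9.3125 16.8125] v=[-0.3750 1.2500 -0.7500]
Step 2: x=[5.7344 9.8809 16.4688] v=[-0.6875 2.2735 -1.3750]
Step 3: x=[5.5129 10.6019 16.0258] v=[-0.8860 2.8839 -1.7720]
Step 4: x=[5.2782 11.3438 15.5563] v=[-0.9390 2.9676 -1.8780]
Step 5: x=[5.0681 11.9699 15.1360] v=[-0.8406 2.5043 -1.6811]
Step 6: x=[4.9153 12.3625 14.8304] v=[-0.6114 1.5704 -1.2226]
Step 7: x=[4.8416 12.4439 14.6830] v=[-0.2949 0.3256 -0.5896]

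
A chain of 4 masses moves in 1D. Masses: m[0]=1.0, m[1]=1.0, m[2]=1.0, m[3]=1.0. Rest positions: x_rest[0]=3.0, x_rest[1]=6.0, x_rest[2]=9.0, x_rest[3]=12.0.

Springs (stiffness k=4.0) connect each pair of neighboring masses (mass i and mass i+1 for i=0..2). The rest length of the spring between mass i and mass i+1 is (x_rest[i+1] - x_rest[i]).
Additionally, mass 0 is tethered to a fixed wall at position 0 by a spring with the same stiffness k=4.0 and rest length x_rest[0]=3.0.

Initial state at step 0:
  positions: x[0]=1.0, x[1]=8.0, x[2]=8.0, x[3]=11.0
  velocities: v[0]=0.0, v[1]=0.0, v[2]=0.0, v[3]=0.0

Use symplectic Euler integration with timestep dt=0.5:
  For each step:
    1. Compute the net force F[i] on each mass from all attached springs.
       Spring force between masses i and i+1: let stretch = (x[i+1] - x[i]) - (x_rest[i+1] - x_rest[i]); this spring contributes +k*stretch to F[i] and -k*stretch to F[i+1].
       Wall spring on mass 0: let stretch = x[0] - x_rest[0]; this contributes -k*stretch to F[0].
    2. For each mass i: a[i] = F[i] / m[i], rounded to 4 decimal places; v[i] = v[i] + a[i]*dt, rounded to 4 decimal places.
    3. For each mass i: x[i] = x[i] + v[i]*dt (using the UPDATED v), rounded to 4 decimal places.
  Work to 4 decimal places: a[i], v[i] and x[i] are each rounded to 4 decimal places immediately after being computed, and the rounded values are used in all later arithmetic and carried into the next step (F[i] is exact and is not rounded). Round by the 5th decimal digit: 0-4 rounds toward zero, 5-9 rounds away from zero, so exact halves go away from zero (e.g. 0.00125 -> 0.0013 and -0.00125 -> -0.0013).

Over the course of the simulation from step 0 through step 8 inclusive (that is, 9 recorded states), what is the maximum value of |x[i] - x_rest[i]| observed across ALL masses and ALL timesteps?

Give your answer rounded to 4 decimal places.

Step 0: x=[1.0000 8.0000 8.0000 11.0000] v=[0.0000 0.0000 0.0000 0.0000]
Step 1: x=[7.0000 1.0000 11.0000 11.0000] v=[12.0000 -14.0000 6.0000 0.0000]
Step 2: x=[0.0000 10.0000 4.0000 14.0000] v=[-14.0000 18.0000 -14.0000 6.0000]
Step 3: x=[3.0000 3.0000 13.0000 10.0000] v=[6.0000 -14.0000 18.0000 -8.0000]
Step 4: x=[3.0000 6.0000 9.0000 12.0000] v=[0.0000 6.0000 -8.0000 4.0000]
Step 5: x=[3.0000 9.0000 5.0000 14.0000] v=[0.0000 6.0000 -8.0000 4.0000]
Step 6: x=[6.0000 2.0000 14.0000 10.0000] v=[6.0000 -14.0000 18.0000 -8.0000]
Step 7: x=[-1.0000 11.0000 7.0000 13.0000] v=[-14.0000 18.0000 -14.0000 6.0000]
Step 8: x=[5.0000 4.0000 10.0000 13.0000] v=[12.0000 -14.0000 6.0000 0.0000]
Max displacement = 5.0000

Answer: 5.0000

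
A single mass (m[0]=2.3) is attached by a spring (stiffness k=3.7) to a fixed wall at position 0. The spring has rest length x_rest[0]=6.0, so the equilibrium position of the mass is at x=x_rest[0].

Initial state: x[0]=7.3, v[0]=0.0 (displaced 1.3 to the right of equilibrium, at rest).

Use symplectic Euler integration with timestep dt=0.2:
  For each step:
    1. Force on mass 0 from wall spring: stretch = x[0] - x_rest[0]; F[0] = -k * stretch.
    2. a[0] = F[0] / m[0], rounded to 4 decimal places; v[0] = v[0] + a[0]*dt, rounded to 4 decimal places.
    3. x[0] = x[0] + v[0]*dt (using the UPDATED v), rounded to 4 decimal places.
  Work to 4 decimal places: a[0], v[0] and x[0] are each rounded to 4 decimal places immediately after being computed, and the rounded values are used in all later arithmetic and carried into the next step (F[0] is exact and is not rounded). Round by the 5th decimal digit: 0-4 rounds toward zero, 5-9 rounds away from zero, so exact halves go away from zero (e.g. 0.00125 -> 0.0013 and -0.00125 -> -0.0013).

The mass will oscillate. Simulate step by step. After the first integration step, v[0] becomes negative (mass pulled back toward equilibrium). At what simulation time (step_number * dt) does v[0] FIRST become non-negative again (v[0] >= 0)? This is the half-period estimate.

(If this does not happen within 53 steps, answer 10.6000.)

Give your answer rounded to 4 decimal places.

Answer: 2.6000

Derivation:
Step 0: x=[7.3000] v=[0.0000]
Step 1: x=[7.2163] v=[-0.4183]
Step 2: x=[7.0544] v=[-0.8096]
Step 3: x=[6.8246] v=[-1.1488]
Step 4: x=[6.5418] v=[-1.4141]
Step 5: x=[6.2241] v=[-1.5884]
Step 6: x=[5.8920] v=[-1.6605]
Step 7: x=[5.5668] v=[-1.6258]
Step 8: x=[5.2695] v=[-1.4864]
Step 9: x=[5.0192] v=[-1.2514]
Step 10: x=[4.8320] v=[-0.9358]
Step 11: x=[4.7200] v=[-0.5600]
Step 12: x=[4.6904] v=[-0.1482]
Step 13: x=[4.7450] v=[0.2731]
First v>=0 after going negative at step 13, time=2.6000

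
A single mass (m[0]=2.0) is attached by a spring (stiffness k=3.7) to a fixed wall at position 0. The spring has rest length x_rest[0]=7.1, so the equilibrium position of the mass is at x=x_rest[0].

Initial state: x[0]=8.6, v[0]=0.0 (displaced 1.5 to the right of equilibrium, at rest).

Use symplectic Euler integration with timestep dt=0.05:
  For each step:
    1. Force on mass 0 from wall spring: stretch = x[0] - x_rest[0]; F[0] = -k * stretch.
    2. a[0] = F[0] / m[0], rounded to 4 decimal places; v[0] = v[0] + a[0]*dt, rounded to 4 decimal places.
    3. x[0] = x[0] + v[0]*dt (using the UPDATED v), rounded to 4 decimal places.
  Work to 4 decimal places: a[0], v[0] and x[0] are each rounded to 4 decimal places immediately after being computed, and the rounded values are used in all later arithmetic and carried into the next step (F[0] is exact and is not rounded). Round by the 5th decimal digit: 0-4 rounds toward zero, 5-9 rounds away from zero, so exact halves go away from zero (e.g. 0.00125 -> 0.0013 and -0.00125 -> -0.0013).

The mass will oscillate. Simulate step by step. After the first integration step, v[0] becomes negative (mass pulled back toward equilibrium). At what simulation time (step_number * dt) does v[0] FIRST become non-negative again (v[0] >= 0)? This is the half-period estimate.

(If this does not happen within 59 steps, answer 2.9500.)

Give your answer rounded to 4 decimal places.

Answer: 2.3500

Derivation:
Step 0: x=[8.6000] v=[0.0000]
Step 1: x=[8.5931] v=[-0.1388]
Step 2: x=[8.5793] v=[-0.2769]
Step 3: x=[8.5586] v=[-0.4137]
Step 4: x=[8.5312] v=[-0.5486]
Step 5: x=[8.4972] v=[-0.6810]
Step 6: x=[8.4567] v=[-0.8102]
Step 7: x=[8.4099] v=[-0.9357]
Step 8: x=[8.3571] v=[-1.0569]
Step 9: x=[8.2984] v=[-1.1732]
Step 10: x=[8.2342] v=[-1.2841]
Step 11: x=[8.1648] v=[-1.3890]
Step 12: x=[8.0904] v=[-1.4875]
Step 13: x=[8.0114] v=[-1.5791]
Step 14: x=[7.9282] v=[-1.6634]
Step 15: x=[7.8412] v=[-1.7400]
Step 16: x=[7.7508] v=[-1.8086]
Step 17: x=[7.6574] v=[-1.8688]
Step 18: x=[7.5614] v=[-1.9204]
Step 19: x=[7.4632] v=[-1.9631]
Step 20: x=[7.3634] v=[-1.9967]
Step 21: x=[7.2623] v=[-2.0211]
Step 22: x=[7.1605] v=[-2.0361]
Step 23: x=[7.0584] v=[-2.0417]
Step 24: x=[6.9565] v=[-2.0379]
Step 25: x=[6.8553] v=[-2.0246]
Step 26: x=[6.7552] v=[-2.0020]
Step 27: x=[6.6567] v=[-1.9701]
Step 28: x=[6.5602] v=[-1.9291]
Step 29: x=[6.4662] v=[-1.8792]
Step 30: x=[6.3752] v=[-1.8206]
Step 31: x=[6.2875] v=[-1.7536]
Step 32: x=[6.2036] v=[-1.6784]
Step 33: x=[6.1238] v=[-1.5955]
Step 34: x=[6.0485] v=[-1.5052]
Step 35: x=[5.9781] v=[-1.4079]
Step 36: x=[5.9129] v=[-1.3041]
Step 37: x=[5.8532] v=[-1.1943]
Step 38: x=[5.7993] v=[-1.0790]
Step 39: x=[5.7514] v=[-0.9587]
Step 40: x=[5.7097] v=[-0.8340]
Step 41: x=[5.6744] v=[-0.7054]
Step 42: x=[5.6457] v=[-0.5735]
Step 43: x=[5.6238] v=[-0.4390]
Step 44: x=[5.6087] v=[-0.3025]
Step 45: x=[5.6005] v=[-0.1646]
Step 46: x=[5.5992] v=[-0.0259]
Step 47: x=[5.6048] v=[0.1129]
First v>=0 after going negative at step 47, time=2.3500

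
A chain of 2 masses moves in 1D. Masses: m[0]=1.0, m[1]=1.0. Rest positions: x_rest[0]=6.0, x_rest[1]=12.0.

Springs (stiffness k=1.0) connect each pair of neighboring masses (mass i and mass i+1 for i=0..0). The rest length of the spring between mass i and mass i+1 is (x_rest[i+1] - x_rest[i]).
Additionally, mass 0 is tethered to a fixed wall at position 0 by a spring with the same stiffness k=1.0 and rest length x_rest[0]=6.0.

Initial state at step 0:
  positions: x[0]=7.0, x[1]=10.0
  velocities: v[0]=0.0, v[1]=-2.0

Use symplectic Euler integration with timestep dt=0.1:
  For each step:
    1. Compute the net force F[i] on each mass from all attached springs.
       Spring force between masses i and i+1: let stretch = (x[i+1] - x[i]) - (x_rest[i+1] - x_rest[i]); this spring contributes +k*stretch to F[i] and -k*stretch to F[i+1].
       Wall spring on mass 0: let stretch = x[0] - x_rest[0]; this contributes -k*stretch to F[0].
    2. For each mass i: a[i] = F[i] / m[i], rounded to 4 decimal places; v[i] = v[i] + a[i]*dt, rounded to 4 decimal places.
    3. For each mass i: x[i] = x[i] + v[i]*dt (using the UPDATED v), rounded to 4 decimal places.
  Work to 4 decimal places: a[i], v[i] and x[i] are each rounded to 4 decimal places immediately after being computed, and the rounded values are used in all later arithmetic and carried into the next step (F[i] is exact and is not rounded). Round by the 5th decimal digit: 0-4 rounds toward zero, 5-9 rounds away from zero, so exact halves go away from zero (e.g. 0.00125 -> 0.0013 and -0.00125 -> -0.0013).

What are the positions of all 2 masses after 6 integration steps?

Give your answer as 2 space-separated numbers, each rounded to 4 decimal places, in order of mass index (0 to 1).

Answer: 6.1679 9.4503

Derivation:
Step 0: x=[7.0000 10.0000] v=[0.0000 -2.0000]
Step 1: x=[6.9600 9.8300] v=[-0.4000 -1.7000]
Step 2: x=[6.8791 9.6913] v=[-0.8090 -1.3870]
Step 3: x=[6.7575 9.5845] v=[-1.2157 -1.0682]
Step 4: x=[6.5966 9.5094] v=[-1.6088 -0.7509]
Step 5: x=[6.3989 9.4652] v=[-1.9772 -0.4422]
Step 6: x=[6.1679 9.4503] v=[-2.3105 -0.1488]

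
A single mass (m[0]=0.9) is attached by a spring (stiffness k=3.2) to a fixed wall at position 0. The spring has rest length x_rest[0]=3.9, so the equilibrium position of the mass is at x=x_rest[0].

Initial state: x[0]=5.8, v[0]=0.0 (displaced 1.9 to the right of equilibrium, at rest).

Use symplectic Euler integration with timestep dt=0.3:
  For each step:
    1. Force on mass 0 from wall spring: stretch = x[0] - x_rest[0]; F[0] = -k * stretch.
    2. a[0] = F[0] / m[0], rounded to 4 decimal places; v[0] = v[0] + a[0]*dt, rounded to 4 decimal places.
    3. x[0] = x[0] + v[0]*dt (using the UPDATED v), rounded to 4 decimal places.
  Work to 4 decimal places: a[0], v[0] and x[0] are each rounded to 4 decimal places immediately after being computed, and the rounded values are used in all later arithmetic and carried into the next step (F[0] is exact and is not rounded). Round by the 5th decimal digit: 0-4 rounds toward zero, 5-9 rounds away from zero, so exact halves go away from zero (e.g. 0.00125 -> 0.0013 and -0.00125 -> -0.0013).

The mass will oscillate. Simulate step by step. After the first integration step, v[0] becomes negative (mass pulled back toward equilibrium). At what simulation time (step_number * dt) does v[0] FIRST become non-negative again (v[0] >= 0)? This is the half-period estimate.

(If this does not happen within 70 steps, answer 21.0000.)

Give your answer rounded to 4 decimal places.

Step 0: x=[5.8000] v=[0.0000]
Step 1: x=[5.1920] v=[-2.0267]
Step 2: x=[4.1706] v=[-3.4048]
Step 3: x=[3.0626] v=[-3.6934]
Step 4: x=[2.2225] v=[-2.8002]
Step 5: x=[1.9192] v=[-1.0109]
Step 6: x=[2.2498] v=[1.1019]
First v>=0 after going negative at step 6, time=1.8000

Answer: 1.8000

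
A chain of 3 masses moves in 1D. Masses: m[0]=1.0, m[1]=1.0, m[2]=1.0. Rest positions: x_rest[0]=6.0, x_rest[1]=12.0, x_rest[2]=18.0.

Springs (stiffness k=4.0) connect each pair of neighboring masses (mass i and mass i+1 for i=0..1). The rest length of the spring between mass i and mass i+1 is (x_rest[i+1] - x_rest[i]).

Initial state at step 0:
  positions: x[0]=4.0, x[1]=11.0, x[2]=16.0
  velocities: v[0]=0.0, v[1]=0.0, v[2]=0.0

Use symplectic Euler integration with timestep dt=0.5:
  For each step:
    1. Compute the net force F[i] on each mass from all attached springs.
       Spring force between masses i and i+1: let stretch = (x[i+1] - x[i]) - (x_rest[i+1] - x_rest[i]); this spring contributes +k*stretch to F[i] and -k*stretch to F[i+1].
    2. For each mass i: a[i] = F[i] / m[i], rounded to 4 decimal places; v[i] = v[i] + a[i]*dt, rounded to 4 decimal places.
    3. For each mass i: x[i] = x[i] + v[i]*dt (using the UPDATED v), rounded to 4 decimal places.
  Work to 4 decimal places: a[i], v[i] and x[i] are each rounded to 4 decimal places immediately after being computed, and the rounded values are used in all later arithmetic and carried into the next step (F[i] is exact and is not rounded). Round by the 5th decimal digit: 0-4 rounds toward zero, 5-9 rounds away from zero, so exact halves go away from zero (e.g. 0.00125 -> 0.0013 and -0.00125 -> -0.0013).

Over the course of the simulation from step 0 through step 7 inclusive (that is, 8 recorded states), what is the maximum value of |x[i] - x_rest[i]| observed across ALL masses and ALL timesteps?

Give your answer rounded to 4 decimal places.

Answer: 3.0000

Derivation:
Step 0: x=[4.0000 11.0000 16.0000] v=[0.0000 0.0000 0.0000]
Step 1: x=[5.0000 9.0000 17.0000] v=[2.0000 -4.0000 2.0000]
Step 2: x=[4.0000 11.0000 16.0000] v=[-2.0000 4.0000 -2.0000]
Step 3: x=[4.0000 11.0000 16.0000] v=[0.0000 0.0000 0.0000]
Step 4: x=[5.0000 9.0000 17.0000] v=[2.0000 -4.0000 2.0000]
Step 5: x=[4.0000 11.0000 16.0000] v=[-2.0000 4.0000 -2.0000]
Step 6: x=[4.0000 11.0000 16.0000] v=[0.0000 0.0000 0.0000]
Step 7: x=[5.0000 9.0000 17.0000] v=[2.0000 -4.0000 2.0000]
Max displacement = 3.0000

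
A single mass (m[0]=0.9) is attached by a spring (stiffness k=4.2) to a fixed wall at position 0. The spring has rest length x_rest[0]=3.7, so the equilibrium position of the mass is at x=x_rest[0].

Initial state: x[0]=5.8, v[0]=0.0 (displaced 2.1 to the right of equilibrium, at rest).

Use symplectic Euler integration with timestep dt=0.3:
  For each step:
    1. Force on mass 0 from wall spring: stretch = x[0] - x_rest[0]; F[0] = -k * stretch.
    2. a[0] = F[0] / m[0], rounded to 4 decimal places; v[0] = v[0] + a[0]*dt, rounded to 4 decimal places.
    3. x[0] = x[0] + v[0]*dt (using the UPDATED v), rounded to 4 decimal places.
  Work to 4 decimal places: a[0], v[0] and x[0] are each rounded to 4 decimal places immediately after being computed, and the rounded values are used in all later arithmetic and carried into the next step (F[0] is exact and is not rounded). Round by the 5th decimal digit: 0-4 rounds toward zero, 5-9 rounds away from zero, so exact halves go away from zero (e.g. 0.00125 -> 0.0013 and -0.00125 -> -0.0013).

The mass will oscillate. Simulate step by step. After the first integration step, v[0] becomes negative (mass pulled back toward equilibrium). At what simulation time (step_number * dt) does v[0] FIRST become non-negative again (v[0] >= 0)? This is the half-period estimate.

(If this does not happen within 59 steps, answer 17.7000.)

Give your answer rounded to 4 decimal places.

Step 0: x=[5.8000] v=[0.0000]
Step 1: x=[4.9180] v=[-2.9400]
Step 2: x=[3.5244] v=[-4.6452]
Step 3: x=[2.2046] v=[-4.3994]
Step 4: x=[1.5128] v=[-2.3059]
Step 5: x=[1.7397] v=[0.7562]
First v>=0 after going negative at step 5, time=1.5000

Answer: 1.5000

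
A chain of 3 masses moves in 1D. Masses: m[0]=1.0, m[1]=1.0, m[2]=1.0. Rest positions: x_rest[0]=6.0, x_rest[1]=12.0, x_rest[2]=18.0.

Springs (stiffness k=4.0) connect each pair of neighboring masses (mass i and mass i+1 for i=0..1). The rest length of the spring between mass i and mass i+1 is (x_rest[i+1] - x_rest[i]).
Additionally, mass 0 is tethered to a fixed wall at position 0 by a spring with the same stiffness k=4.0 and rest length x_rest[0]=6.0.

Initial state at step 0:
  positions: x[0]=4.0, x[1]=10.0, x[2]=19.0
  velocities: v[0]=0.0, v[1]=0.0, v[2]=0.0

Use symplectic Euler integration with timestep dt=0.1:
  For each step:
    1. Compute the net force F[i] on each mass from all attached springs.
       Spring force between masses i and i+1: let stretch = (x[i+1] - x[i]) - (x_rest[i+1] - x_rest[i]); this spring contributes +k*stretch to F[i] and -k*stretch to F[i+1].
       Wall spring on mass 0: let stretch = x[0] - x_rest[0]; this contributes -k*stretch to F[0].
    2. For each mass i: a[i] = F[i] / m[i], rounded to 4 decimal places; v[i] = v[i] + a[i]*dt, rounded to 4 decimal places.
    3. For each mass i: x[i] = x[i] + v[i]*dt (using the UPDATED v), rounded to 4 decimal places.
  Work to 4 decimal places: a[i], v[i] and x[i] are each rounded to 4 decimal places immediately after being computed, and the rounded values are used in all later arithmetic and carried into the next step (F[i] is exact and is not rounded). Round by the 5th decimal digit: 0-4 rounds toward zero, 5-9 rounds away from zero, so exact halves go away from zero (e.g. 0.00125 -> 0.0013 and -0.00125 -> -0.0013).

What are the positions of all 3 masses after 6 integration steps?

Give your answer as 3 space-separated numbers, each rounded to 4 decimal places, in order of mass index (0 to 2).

Step 0: x=[4.0000 10.0000 19.0000] v=[0.0000 0.0000 0.0000]
Step 1: x=[4.0800 10.1200 18.8800] v=[0.8000 1.2000 -1.2000]
Step 2: x=[4.2384 10.3488 18.6496] v=[1.5840 2.2880 -2.3040]
Step 3: x=[4.4717 10.6652 18.3272] v=[2.3328 3.1642 -3.2243]
Step 4: x=[4.7739 11.0404 17.9383] v=[3.0215 3.7516 -3.8891]
Step 5: x=[5.1358 11.4408 17.5135] v=[3.6185 4.0042 -4.2483]
Step 6: x=[5.5444 11.8319 17.0858] v=[4.0862 3.9113 -4.2774]

Answer: 5.5444 11.8319 17.0858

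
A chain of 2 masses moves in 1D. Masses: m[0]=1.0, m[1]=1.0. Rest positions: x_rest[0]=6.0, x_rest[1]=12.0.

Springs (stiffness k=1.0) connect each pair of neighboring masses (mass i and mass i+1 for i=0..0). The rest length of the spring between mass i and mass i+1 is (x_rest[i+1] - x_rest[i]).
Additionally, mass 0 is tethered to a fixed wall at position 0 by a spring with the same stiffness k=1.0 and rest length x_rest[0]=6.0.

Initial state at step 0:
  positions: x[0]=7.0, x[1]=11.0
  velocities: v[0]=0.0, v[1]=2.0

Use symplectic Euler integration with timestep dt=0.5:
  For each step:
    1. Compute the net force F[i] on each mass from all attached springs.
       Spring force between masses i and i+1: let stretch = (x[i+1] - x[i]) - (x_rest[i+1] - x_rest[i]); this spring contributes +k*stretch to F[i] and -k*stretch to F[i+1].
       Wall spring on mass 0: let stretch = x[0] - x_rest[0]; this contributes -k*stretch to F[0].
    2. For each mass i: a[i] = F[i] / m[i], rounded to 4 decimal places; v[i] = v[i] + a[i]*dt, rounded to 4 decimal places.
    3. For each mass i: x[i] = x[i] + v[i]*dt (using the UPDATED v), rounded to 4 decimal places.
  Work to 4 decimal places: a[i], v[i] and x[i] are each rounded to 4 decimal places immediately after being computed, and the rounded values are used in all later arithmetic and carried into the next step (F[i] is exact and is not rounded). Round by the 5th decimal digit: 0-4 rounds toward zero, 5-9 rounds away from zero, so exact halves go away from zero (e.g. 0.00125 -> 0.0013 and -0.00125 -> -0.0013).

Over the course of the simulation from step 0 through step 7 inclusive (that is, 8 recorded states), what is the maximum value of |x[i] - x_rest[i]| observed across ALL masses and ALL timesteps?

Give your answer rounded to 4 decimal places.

Answer: 2.8842

Derivation:
Step 0: x=[7.0000 11.0000] v=[0.0000 2.0000]
Step 1: x=[6.2500 12.5000] v=[-1.5000 3.0000]
Step 2: x=[5.5000 13.9375] v=[-1.5000 2.8750]
Step 3: x=[5.4844 14.7657] v=[-0.0313 1.6563]
Step 4: x=[6.4180 14.7736] v=[1.8672 0.0157]
Step 5: x=[7.8360 14.1926] v=[2.8360 -1.1621]
Step 6: x=[8.8842 13.5224] v=[2.0963 -1.3404]
Step 7: x=[8.8709 13.1927] v=[-0.0267 -0.6595]
Max displacement = 2.8842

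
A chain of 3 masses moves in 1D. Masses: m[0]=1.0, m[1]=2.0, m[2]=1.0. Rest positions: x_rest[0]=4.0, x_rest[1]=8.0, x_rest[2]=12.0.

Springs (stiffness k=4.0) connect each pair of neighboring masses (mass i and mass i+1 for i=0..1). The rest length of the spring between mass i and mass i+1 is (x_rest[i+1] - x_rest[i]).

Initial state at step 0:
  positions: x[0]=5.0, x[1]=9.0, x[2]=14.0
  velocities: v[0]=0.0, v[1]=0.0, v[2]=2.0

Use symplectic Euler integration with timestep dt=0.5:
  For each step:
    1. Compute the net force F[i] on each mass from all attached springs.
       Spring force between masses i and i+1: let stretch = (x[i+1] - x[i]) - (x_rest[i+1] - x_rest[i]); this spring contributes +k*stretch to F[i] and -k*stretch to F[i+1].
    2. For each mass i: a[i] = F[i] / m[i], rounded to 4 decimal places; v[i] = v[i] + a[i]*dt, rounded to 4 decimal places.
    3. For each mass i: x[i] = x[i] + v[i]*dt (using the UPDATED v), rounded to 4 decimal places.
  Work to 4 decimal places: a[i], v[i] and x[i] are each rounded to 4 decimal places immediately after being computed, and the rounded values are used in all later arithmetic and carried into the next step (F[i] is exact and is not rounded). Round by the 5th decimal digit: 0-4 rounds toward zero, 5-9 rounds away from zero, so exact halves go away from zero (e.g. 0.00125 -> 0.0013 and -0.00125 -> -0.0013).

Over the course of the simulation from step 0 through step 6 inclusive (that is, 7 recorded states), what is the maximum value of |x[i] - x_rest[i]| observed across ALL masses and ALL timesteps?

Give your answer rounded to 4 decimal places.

Answer: 3.0000

Derivation:
Step 0: x=[5.0000 9.0000 14.0000] v=[0.0000 0.0000 2.0000]
Step 1: x=[5.0000 9.5000 14.0000] v=[0.0000 1.0000 0.0000]
Step 2: x=[5.5000 10.0000 13.5000] v=[1.0000 1.0000 -1.0000]
Step 3: x=[6.5000 10.0000 13.5000] v=[2.0000 0.0000 0.0000]
Step 4: x=[7.0000 10.0000 14.0000] v=[1.0000 0.0000 1.0000]
Step 5: x=[6.5000 10.5000 14.5000] v=[-1.0000 1.0000 1.0000]
Step 6: x=[6.0000 11.0000 15.0000] v=[-1.0000 1.0000 1.0000]
Max displacement = 3.0000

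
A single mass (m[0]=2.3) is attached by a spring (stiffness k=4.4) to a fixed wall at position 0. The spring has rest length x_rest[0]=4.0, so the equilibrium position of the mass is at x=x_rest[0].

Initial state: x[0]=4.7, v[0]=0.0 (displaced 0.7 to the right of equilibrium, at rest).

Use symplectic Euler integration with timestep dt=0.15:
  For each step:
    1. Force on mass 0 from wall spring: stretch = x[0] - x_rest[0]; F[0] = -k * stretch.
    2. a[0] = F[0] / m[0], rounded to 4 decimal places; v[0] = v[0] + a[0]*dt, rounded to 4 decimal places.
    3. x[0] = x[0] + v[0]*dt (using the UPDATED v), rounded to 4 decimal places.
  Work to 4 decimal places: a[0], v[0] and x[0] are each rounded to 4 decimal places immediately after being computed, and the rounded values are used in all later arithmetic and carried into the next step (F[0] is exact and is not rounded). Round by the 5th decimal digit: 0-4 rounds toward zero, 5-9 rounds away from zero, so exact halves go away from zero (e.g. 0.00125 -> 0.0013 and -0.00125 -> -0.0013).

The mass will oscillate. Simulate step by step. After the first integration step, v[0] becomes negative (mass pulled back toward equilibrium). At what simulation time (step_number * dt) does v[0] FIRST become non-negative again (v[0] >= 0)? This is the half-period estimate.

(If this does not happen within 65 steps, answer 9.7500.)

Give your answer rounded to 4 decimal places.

Answer: 2.4000

Derivation:
Step 0: x=[4.7000] v=[0.0000]
Step 1: x=[4.6699] v=[-0.2009]
Step 2: x=[4.6109] v=[-0.3931]
Step 3: x=[4.5256] v=[-0.5684]
Step 4: x=[4.4177] v=[-0.7192]
Step 5: x=[4.2918] v=[-0.8391]
Step 6: x=[4.1534] v=[-0.9228]
Step 7: x=[4.0084] v=[-0.9668]
Step 8: x=[3.8630] v=[-0.9692]
Step 9: x=[3.7235] v=[-0.9299]
Step 10: x=[3.5959] v=[-0.8506]
Step 11: x=[3.4857] v=[-0.7346]
Step 12: x=[3.3977] v=[-0.5870]
Step 13: x=[3.3356] v=[-0.4142]
Step 14: x=[3.3021] v=[-0.2236]
Step 15: x=[3.2986] v=[-0.0233]
Step 16: x=[3.3253] v=[0.1780]
First v>=0 after going negative at step 16, time=2.4000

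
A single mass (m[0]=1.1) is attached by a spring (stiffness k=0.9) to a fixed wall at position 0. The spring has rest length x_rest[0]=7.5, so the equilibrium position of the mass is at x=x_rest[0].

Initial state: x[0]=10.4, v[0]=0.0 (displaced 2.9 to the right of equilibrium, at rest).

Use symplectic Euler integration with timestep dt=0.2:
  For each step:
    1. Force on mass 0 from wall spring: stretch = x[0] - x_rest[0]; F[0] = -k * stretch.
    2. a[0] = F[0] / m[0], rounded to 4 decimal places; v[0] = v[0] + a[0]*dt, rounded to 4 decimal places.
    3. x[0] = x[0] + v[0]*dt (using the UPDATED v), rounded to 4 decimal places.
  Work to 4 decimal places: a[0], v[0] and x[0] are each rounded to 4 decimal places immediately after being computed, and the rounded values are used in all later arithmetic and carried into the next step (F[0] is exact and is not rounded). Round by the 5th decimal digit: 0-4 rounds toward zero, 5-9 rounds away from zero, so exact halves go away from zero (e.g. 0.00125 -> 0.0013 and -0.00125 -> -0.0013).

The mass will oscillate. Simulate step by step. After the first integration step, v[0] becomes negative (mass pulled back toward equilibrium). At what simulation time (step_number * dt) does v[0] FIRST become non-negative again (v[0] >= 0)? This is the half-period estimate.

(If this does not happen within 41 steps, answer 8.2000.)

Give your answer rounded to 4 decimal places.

Answer: 3.6000

Derivation:
Step 0: x=[10.4000] v=[0.0000]
Step 1: x=[10.3051] v=[-0.4745]
Step 2: x=[10.1184] v=[-0.9335]
Step 3: x=[9.8460] v=[-1.3620]
Step 4: x=[9.4968] v=[-1.7459]
Step 5: x=[9.0823] v=[-2.0726]
Step 6: x=[8.6160] v=[-2.3315]
Step 7: x=[8.1132] v=[-2.5141]
Step 8: x=[7.5903] v=[-2.6144]
Step 9: x=[7.0645] v=[-2.6292]
Step 10: x=[6.5529] v=[-2.5579]
Step 11: x=[6.0723] v=[-2.4029]
Step 12: x=[5.6384] v=[-2.1693]
Step 13: x=[5.2655] v=[-1.8647]
Step 14: x=[4.9657] v=[-1.4991]
Step 15: x=[4.7488] v=[-1.0844]
Step 16: x=[4.6220] v=[-0.6342]
Step 17: x=[4.5893] v=[-0.1633]
Step 18: x=[4.6519] v=[0.3130]
First v>=0 after going negative at step 18, time=3.6000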